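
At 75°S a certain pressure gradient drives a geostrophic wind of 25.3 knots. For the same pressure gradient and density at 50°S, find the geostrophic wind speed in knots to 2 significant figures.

32 knots

With the same pressure gradient and density, V_g ∝ 1/f ∝ 1/sin φ.
V₂ = V₁ · sin φ₁ / sin φ₂ = 25.3 × sin 75° / sin 50°
V₂ = 25.3 × 0.9659/0.7660 = 32 knots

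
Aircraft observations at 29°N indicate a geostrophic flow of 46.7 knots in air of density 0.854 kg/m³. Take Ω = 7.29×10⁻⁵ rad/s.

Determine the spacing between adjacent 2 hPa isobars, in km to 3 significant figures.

Coriolis parameter at 29°N:
f = 2Ω sin φ = 2 × 7.29×10⁻⁵ × sin 29° = 7.07×10⁻⁵ s⁻¹
Wind speed in SI: 46.7 knots = 24.0 m/s
Geostrophic balance rearranged: |∂P/∂n| = f ρ V_g
|∂P/∂n| = 7.07×10⁻⁵ × 0.854 × 24.0 = 1.45×10⁻³ Pa/m
Isobar spacing: Δn = ΔP/|∂P/∂n| = 200 Pa / 1.45×10⁻³ Pa/m = 137908 m ≈ 138 km

138 km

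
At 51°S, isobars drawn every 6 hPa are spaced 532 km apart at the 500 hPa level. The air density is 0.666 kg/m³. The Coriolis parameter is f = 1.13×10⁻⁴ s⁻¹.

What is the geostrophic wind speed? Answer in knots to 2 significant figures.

Pressure gradient: |∂P/∂n| = 600 Pa / 532000 m = 1.13×10⁻³ Pa/m
Geostrophic balance (pressure-gradient force = Coriolis force):
V_g = (1/(fρ)) |∂P/∂n| = 1.13×10⁻³ / (1.13×10⁻⁴ × 0.666) = 15.0 m/s
Converting: 15.0 m/s × 1.944 = 29 knots

29 knots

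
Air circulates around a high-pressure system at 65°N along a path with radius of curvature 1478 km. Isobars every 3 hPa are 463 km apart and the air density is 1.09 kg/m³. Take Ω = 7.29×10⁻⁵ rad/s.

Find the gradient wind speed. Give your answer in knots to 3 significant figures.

Coriolis parameter at 65°N:
f = 2Ω sin φ = 2 × 7.29×10⁻⁵ × sin 65° = 1.32×10⁻⁴ s⁻¹
Pressure gradient: |∂P/∂n| = 300 Pa / 463000 m = 6.48×10⁻⁴ Pa/m
Geostrophic speed: V_g = |∂P/∂n|/(fρ) = 6.48×10⁻⁴/(1.32×10⁻⁴ × 1.09) = 4.50 m/s
Around a high, pressure-gradient force acts outward with centrifugal, so Coriolis balances both:
fV = (1/ρ)|∂P/∂n| + V²/R  →  V² − fR·V + fR·V_g = 0
With fR = 1.32×10⁻⁴ × 1478×10³ m = 195 m/s:
V = [fR − √((fR)² − 4 fR V_g)]/2 = [195 − √(195² − 4×195×4.5)]/2 = 4.61 m/s
Supergeostrophic (V > V_g = 4.5 m/s), as expected around a high.
Converting: 4.61 m/s × 1.944 = 8.96 knots

8.96 knots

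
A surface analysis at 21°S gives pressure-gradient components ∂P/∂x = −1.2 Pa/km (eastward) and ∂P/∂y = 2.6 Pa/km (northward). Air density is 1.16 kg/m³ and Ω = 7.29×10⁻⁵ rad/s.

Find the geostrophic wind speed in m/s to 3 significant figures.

47.2 m/s

Coriolis parameter at 21°S:
f = 2Ω sin φ = 2 × 7.29×10⁻⁵ × sin 21° = 5.23×10⁻⁵ s⁻¹
In the Southern Hemisphere f is negative: f = −5.23×10⁻⁵ s⁻¹.
Component geostrophic relations (x east, y north):
u_g = −(1/(fρ)) ∂P/∂y,  v_g = (1/(fρ)) ∂P/∂x
u_g = −(2.6×10⁻³)/(−5.23×10⁻⁵ × 1.16) = 42.9 m/s;  v_g = (−1.2×10⁻³)/(−5.23×10⁻⁵ × 1.16) = 19.8 m/s
|V_g| = √(u_g² + v_g²) = 47.2 m/s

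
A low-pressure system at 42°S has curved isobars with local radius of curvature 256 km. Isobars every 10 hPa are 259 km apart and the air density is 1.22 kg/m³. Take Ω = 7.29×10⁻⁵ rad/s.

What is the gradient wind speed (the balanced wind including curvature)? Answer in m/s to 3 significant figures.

Coriolis parameter at 42°S:
f = 2Ω sin φ = 2 × 7.29×10⁻⁵ × sin 42° = 9.76×10⁻⁵ s⁻¹
Pressure gradient: |∂P/∂n| = 1000 Pa / 259000 m = 3.86×10⁻³ Pa/m
Geostrophic speed: V_g = |∂P/∂n|/(fρ) = 3.86×10⁻³/(9.76×10⁻⁵ × 1.22) = 32.4 m/s
Around a low, centrifugal force acts outward with Coriolis, so pressure-gradient force balances both:
(1/ρ)|∂P/∂n| = fV + V²/R  →  V² + fR·V − fR·V_g = 0
With fR = 9.76×10⁻⁵ × 256×10³ m = 25.0 m/s:
V = [−fR + √((fR)² + 4 fR V_g)]/2 = [−25.0 + √(25.0² + 4×25.0×32.4)]/2 = 18.6 m/s
Subgeostrophic (V < V_g = 32.4 m/s), as expected around a low.

18.6 m/s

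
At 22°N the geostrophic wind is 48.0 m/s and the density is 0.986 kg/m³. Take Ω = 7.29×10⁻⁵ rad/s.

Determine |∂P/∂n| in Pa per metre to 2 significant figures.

2.6×10⁻³ Pa/m

Coriolis parameter at 22°N:
f = 2Ω sin φ = 2 × 7.29×10⁻⁵ × sin 22° = 5.46×10⁻⁵ s⁻¹
Geostrophic balance rearranged: |∂P/∂n| = f ρ V_g
|∂P/∂n| = 5.46×10⁻⁵ × 0.986 × 48.0 = 2.58×10⁻³ Pa/m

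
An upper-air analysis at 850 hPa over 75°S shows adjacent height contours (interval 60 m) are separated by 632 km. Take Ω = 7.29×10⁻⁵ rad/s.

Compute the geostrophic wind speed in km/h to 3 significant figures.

23.8 km/h

Coriolis parameter at 75°S:
f = 2Ω sin φ = 2 × 7.29×10⁻⁵ × sin 75° = 1.41×10⁻⁴ s⁻¹
Height gradient: |∂Z/∂n| = 60 m / 632000 m = 9.49×10⁻⁵
On a pressure surface, geostrophic balance gives V_g = (g/f)|∂Z/∂n|:
V_g = 9.81 × 9.49×10⁻⁵ / 1.41×10⁻⁴ = 6.61 m/s
Converting: 6.61 m/s × 3.6 = 23.8 km/h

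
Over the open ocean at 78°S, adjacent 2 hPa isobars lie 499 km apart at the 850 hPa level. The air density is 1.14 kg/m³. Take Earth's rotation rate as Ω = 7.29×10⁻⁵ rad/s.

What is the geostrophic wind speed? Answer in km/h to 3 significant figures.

8.87 km/h

Coriolis parameter at 78°S:
f = 2Ω sin φ = 2 × 7.29×10⁻⁵ × sin 78° = 1.43×10⁻⁴ s⁻¹
Pressure gradient: |∂P/∂n| = 200 Pa / 499000 m = 4.01×10⁻⁴ Pa/m
Geostrophic balance (pressure-gradient force = Coriolis force):
V_g = (1/(fρ)) |∂P/∂n| = 4.01×10⁻⁴ / (1.43×10⁻⁴ × 1.14) = 2.47 m/s
Converting: 2.47 m/s × 3.6 = 8.87 km/h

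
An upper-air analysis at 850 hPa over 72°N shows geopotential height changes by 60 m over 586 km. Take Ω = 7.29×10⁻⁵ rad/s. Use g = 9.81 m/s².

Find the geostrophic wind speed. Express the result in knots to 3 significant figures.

Coriolis parameter at 72°N:
f = 2Ω sin φ = 2 × 7.29×10⁻⁵ × sin 72° = 1.39×10⁻⁴ s⁻¹
Height gradient: |∂Z/∂n| = 60 m / 586000 m = 1.02×10⁻⁴
On a pressure surface, geostrophic balance gives V_g = (g/f)|∂Z/∂n|:
V_g = 9.81 × 1.02×10⁻⁴ / 1.39×10⁻⁴ = 7.24 m/s
Converting: 7.24 m/s × 1.944 = 14.1 knots

14.1 knots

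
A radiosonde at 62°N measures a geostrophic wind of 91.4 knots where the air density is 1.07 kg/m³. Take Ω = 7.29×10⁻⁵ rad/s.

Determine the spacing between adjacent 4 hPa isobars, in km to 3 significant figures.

61.8 km

Coriolis parameter at 62°N:
f = 2Ω sin φ = 2 × 7.29×10⁻⁵ × sin 62° = 1.29×10⁻⁴ s⁻¹
Wind speed in SI: 91.4 knots = 47.0 m/s
Geostrophic balance rearranged: |∂P/∂n| = f ρ V_g
|∂P/∂n| = 1.29×10⁻⁴ × 1.07 × 47.0 = 6.48×10⁻³ Pa/m
Isobar spacing: Δn = ΔP/|∂P/∂n| = 400 Pa / 6.48×10⁻³ Pa/m = 61759 m ≈ 61.8 km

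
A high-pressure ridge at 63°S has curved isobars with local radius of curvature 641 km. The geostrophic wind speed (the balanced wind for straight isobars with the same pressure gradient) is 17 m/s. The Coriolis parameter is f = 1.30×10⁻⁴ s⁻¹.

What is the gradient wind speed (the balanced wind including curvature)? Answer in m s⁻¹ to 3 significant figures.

Around a high, pressure-gradient force acts outward with centrifugal, so Coriolis balances both:
fV = (1/ρ)|∂P/∂n| + V²/R  →  V² − fR·V + fR·V_g = 0
With fR = 1.30×10⁻⁴ × 641×10³ m = 83.3 m/s:
V = [fR − √((fR)² − 4 fR V_g)]/2 = [83.3 − √(83.3² − 4×83.3×17)]/2 = 23.8 m/s
Supergeostrophic (V > V_g = 17 m/s), as expected around a high.

23.8 m s⁻¹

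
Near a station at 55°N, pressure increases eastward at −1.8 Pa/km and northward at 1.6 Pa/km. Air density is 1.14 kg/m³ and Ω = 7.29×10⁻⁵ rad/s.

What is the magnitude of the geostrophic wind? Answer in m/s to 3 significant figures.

17.7 m/s

Coriolis parameter at 55°N:
f = 2Ω sin φ = 2 × 7.29×10⁻⁵ × sin 55° = 1.19×10⁻⁴ s⁻¹
Component geostrophic relations (x east, y north):
u_g = −(1/(fρ)) ∂P/∂y,  v_g = (1/(fρ)) ∂P/∂x
u_g = −(1.6×10⁻³)/(1.19×10⁻⁴ × 1.14) = −11.8 m/s;  v_g = (−1.8×10⁻³)/(1.19×10⁻⁴ × 1.14) = −13.2 m/s
|V_g| = √(u_g² + v_g²) = 17.7 m/s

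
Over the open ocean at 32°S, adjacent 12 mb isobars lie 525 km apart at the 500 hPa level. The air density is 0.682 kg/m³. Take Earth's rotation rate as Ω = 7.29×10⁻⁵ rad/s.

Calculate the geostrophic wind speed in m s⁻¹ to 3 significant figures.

Coriolis parameter at 32°S:
f = 2Ω sin φ = 2 × 7.29×10⁻⁵ × sin 32° = 7.73×10⁻⁵ s⁻¹
Pressure gradient: |∂P/∂n| = 1200 Pa / 525000 m = 2.29×10⁻³ Pa/m
Geostrophic balance (pressure-gradient force = Coriolis force):
V_g = (1/(fρ)) |∂P/∂n| = 2.29×10⁻³ / (7.73×10⁻⁵ × 0.682) = 43.4 m/s

43.4 m s⁻¹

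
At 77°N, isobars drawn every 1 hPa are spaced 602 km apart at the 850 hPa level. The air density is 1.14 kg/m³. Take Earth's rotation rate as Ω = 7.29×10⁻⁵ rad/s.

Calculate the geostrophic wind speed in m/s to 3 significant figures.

1.03 m/s

Coriolis parameter at 77°N:
f = 2Ω sin φ = 2 × 7.29×10⁻⁵ × sin 77° = 1.42×10⁻⁴ s⁻¹
Pressure gradient: |∂P/∂n| = 100 Pa / 602000 m = 1.66×10⁻⁴ Pa/m
Geostrophic balance (pressure-gradient force = Coriolis force):
V_g = (1/(fρ)) |∂P/∂n| = 1.66×10⁻⁴ / (1.42×10⁻⁴ × 1.14) = 1.03 m/s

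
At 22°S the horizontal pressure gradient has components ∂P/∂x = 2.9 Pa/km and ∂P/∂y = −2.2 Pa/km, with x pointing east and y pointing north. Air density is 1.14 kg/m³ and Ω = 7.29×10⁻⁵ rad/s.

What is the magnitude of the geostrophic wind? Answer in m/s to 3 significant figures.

58.5 m/s

Coriolis parameter at 22°S:
f = 2Ω sin φ = 2 × 7.29×10⁻⁵ × sin 22° = 5.46×10⁻⁵ s⁻¹
In the Southern Hemisphere f is negative: f = −5.46×10⁻⁵ s⁻¹.
Component geostrophic relations (x east, y north):
u_g = −(1/(fρ)) ∂P/∂y,  v_g = (1/(fρ)) ∂P/∂x
u_g = −(−2.2×10⁻³)/(−5.46×10⁻⁵ × 1.14) = −35.3 m/s;  v_g = (2.9×10⁻³)/(−5.46×10⁻⁵ × 1.14) = −46.6 m/s
|V_g| = √(u_g² + v_g²) = 58.5 m/s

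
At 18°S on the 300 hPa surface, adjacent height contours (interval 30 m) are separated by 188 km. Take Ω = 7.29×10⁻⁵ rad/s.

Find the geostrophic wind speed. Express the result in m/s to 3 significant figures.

34.7 m/s

Coriolis parameter at 18°S:
f = 2Ω sin φ = 2 × 7.29×10⁻⁵ × sin 18° = 4.51×10⁻⁵ s⁻¹
Height gradient: |∂Z/∂n| = 30 m / 188000 m = 1.60×10⁻⁴
On a pressure surface, geostrophic balance gives V_g = (g/f)|∂Z/∂n|:
V_g = 9.81 × 1.60×10⁻⁴ / 4.51×10⁻⁵ = 34.7 m/s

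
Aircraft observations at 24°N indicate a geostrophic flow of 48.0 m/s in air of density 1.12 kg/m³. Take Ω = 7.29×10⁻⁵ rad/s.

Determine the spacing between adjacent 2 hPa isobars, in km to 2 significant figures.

63 km

Coriolis parameter at 24°N:
f = 2Ω sin φ = 2 × 7.29×10⁻⁵ × sin 24° = 5.93×10⁻⁵ s⁻¹
Geostrophic balance rearranged: |∂P/∂n| = f ρ V_g
|∂P/∂n| = 5.93×10⁻⁵ × 1.12 × 48.0 = 3.19×10⁻³ Pa/m
Isobar spacing: Δn = ΔP/|∂P/∂n| = 200 Pa / 3.19×10⁻³ Pa/m = 62734 m ≈ 63 km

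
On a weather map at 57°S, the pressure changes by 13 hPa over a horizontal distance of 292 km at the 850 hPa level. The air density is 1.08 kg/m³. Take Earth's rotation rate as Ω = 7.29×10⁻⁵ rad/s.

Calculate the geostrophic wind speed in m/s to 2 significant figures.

Coriolis parameter at 57°S:
f = 2Ω sin φ = 2 × 7.29×10⁻⁵ × sin 57° = 1.22×10⁻⁴ s⁻¹
Pressure gradient: |∂P/∂n| = 1300 Pa / 292000 m = 4.45×10⁻³ Pa/m
Geostrophic balance (pressure-gradient force = Coriolis force):
V_g = (1/(fρ)) |∂P/∂n| = 4.45×10⁻³ / (1.22×10⁻⁴ × 1.08) = 33.7 m/s

34 m/s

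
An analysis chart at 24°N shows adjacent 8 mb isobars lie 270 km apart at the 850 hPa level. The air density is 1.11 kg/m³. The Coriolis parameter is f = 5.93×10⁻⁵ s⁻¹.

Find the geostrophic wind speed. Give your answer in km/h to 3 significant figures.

Pressure gradient: |∂P/∂n| = 800 Pa / 270000 m = 2.96×10⁻³ Pa/m
Geostrophic balance (pressure-gradient force = Coriolis force):
V_g = (1/(fρ)) |∂P/∂n| = 2.96×10⁻³ / (5.93×10⁻⁵ × 1.11) = 45.0 m/s
Converting: 45.0 m/s × 3.6 = 162 km/h

162 km/h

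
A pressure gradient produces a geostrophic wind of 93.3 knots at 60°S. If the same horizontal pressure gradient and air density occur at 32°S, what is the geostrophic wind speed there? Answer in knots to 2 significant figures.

With the same pressure gradient and density, V_g ∝ 1/f ∝ 1/sin φ.
V₂ = V₁ · sin φ₁ / sin φ₂ = 93.3 × sin 60° / sin 32°
V₂ = 93.3 × 0.8660/0.5299 = 150 knots

150 knots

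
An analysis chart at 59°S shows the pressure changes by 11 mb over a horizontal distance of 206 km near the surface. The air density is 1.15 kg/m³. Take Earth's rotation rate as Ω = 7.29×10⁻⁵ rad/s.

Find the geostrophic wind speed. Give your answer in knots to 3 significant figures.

Coriolis parameter at 59°S:
f = 2Ω sin φ = 2 × 7.29×10⁻⁵ × sin 59° = 1.25×10⁻⁴ s⁻¹
Pressure gradient: |∂P/∂n| = 1100 Pa / 206000 m = 5.34×10⁻³ Pa/m
Geostrophic balance (pressure-gradient force = Coriolis force):
V_g = (1/(fρ)) |∂P/∂n| = 5.34×10⁻³ / (1.25×10⁻⁴ × 1.15) = 37.2 m/s
Converting: 37.2 m/s × 1.944 = 72.2 knots

72.2 knots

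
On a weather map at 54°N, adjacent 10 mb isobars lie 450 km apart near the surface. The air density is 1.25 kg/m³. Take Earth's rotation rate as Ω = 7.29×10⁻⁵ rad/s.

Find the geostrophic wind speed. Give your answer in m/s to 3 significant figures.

Coriolis parameter at 54°N:
f = 2Ω sin φ = 2 × 7.29×10⁻⁵ × sin 54° = 1.18×10⁻⁴ s⁻¹
Pressure gradient: |∂P/∂n| = 1000 Pa / 450000 m = 2.22×10⁻³ Pa/m
Geostrophic balance (pressure-gradient force = Coriolis force):
V_g = (1/(fρ)) |∂P/∂n| = 2.22×10⁻³ / (1.18×10⁻⁴ × 1.25) = 15.1 m/s

15.1 m/s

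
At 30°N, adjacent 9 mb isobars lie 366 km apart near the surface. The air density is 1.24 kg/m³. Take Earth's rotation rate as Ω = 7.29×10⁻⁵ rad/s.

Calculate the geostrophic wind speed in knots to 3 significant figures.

Coriolis parameter at 30°N:
f = 2Ω sin φ = 2 × 7.29×10⁻⁵ × sin 30° = 7.29×10⁻⁵ s⁻¹
Pressure gradient: |∂P/∂n| = 900 Pa / 366000 m = 2.46×10⁻³ Pa/m
Geostrophic balance (pressure-gradient force = Coriolis force):
V_g = (1/(fρ)) |∂P/∂n| = 2.46×10⁻³ / (7.29×10⁻⁵ × 1.24) = 27.2 m/s
Converting: 27.2 m/s × 1.944 = 52.9 knots

52.9 knots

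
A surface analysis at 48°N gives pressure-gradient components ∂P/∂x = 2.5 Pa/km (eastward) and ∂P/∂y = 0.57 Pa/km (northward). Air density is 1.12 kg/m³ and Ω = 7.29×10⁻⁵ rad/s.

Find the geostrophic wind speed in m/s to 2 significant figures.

21 m/s

Coriolis parameter at 48°N:
f = 2Ω sin φ = 2 × 7.29×10⁻⁵ × sin 48° = 1.08×10⁻⁴ s⁻¹
Component geostrophic relations (x east, y north):
u_g = −(1/(fρ)) ∂P/∂y,  v_g = (1/(fρ)) ∂P/∂x
u_g = −(0.57×10⁻³)/(1.08×10⁻⁴ × 1.12) = −4.70 m/s;  v_g = (2.5×10⁻³)/(1.08×10⁻⁴ × 1.12) = 20.6 m/s
|V_g| = √(u_g² + v_g²) = 21.1 m/s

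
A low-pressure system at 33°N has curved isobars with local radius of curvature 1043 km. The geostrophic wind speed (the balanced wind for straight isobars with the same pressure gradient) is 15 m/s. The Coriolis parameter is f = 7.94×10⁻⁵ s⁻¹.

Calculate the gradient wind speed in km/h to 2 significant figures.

47 km/h

Around a low, centrifugal force acts outward with Coriolis, so pressure-gradient force balances both:
(1/ρ)|∂P/∂n| = fV + V²/R  →  V² + fR·V − fR·V_g = 0
With fR = 7.94×10⁻⁵ × 1043×10³ m = 82.8 m/s:
V = [−fR + √((fR)² + 4 fR V_g)]/2 = [−82.8 + √(82.8² + 4×82.8×15)]/2 = 13 m/s
Subgeostrophic (V < V_g = 15 m/s), as expected around a low.
Converting: 13 m/s × 3.6 = 47 km/h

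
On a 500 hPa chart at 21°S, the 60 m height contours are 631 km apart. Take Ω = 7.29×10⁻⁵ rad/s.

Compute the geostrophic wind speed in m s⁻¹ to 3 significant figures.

Coriolis parameter at 21°S:
f = 2Ω sin φ = 2 × 7.29×10⁻⁵ × sin 21° = 5.23×10⁻⁵ s⁻¹
Height gradient: |∂Z/∂n| = 60 m / 631000 m = 9.51×10⁻⁵
On a pressure surface, geostrophic balance gives V_g = (g/f)|∂Z/∂n|:
V_g = 9.81 × 9.51×10⁻⁵ / 5.23×10⁻⁵ = 17.9 m/s

17.9 m s⁻¹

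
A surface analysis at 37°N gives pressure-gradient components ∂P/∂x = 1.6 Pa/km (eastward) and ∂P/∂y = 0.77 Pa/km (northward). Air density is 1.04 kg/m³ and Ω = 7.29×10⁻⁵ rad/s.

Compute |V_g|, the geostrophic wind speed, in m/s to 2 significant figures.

Coriolis parameter at 37°N:
f = 2Ω sin φ = 2 × 7.29×10⁻⁵ × sin 37° = 8.77×10⁻⁵ s⁻¹
Component geostrophic relations (x east, y north):
u_g = −(1/(fρ)) ∂P/∂y,  v_g = (1/(fρ)) ∂P/∂x
u_g = −(0.77×10⁻³)/(8.77×10⁻⁵ × 1.04) = −8.44 m/s;  v_g = (1.6×10⁻³)/(8.77×10⁻⁵ × 1.04) = 17.5 m/s
|V_g| = √(u_g² + v_g²) = 19.5 m/s

19 m/s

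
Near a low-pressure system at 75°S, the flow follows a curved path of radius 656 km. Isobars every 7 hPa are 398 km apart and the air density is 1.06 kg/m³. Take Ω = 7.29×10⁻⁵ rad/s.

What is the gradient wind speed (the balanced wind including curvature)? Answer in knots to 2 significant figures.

21 knots

Coriolis parameter at 75°S:
f = 2Ω sin φ = 2 × 7.29×10⁻⁵ × sin 75° = 1.41×10⁻⁴ s⁻¹
Pressure gradient: |∂P/∂n| = 700 Pa / 398000 m = 1.76×10⁻³ Pa/m
Geostrophic speed: V_g = |∂P/∂n|/(fρ) = 1.76×10⁻³/(1.41×10⁻⁴ × 1.06) = 11.8 m/s
Around a low, centrifugal force acts outward with Coriolis, so pressure-gradient force balances both:
(1/ρ)|∂P/∂n| = fV + V²/R  →  V² + fR·V − fR·V_g = 0
With fR = 1.41×10⁻⁴ × 656×10³ m = 92.4 m/s:
V = [−fR + √((fR)² + 4 fR V_g)]/2 = [−92.4 + √(92.4² + 4×92.4×11.8)]/2 = 10.6 m/s
Subgeostrophic (V < V_g = 11.8 m/s), as expected around a low.
Converting: 10.6 m/s × 1.944 = 21 knots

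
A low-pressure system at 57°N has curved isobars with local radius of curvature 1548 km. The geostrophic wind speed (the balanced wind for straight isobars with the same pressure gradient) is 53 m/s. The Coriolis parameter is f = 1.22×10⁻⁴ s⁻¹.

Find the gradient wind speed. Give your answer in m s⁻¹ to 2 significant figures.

43 m s⁻¹

Around a low, centrifugal force acts outward with Coriolis, so pressure-gradient force balances both:
(1/ρ)|∂P/∂n| = fV + V²/R  →  V² + fR·V − fR·V_g = 0
With fR = 1.22×10⁻⁴ × 1548×10³ m = 189 m/s:
V = [−fR + √((fR)² + 4 fR V_g)]/2 = [−189 + √(189² + 4×189×53)]/2 = 43.1 m/s
Subgeostrophic (V < V_g = 53 m/s), as expected around a low.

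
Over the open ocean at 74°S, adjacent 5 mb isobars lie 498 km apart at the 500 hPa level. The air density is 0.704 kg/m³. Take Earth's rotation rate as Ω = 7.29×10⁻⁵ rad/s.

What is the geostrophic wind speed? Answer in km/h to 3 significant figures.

36.6 km/h

Coriolis parameter at 74°S:
f = 2Ω sin φ = 2 × 7.29×10⁻⁵ × sin 74° = 1.40×10⁻⁴ s⁻¹
Pressure gradient: |∂P/∂n| = 500 Pa / 498000 m = 1.00×10⁻³ Pa/m
Geostrophic balance (pressure-gradient force = Coriolis force):
V_g = (1/(fρ)) |∂P/∂n| = 1.00×10⁻³ / (1.40×10⁻⁴ × 0.704) = 10.2 m/s
Converting: 10.2 m/s × 3.6 = 36.6 km/h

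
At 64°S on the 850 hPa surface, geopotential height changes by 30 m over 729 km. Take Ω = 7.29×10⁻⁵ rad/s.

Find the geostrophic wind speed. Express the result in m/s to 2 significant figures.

3.1 m/s

Coriolis parameter at 64°S:
f = 2Ω sin φ = 2 × 7.29×10⁻⁵ × sin 64° = 1.31×10⁻⁴ s⁻¹
Height gradient: |∂Z/∂n| = 30 m / 729000 m = 4.12×10⁻⁵
On a pressure surface, geostrophic balance gives V_g = (g/f)|∂Z/∂n|:
V_g = 9.81 × 4.12×10⁻⁵ / 1.31×10⁻⁴ = 3.08 m/s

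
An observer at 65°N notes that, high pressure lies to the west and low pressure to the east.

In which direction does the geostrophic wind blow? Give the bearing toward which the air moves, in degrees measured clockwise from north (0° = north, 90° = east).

180°

The pressure-gradient force points toward the east (bearing 090°).
Geostrophic balance: in the Northern Hemisphere the Coriolis force deflects motion to the right, so the geostrophic wind blows 90° to the right of the pressure-gradient force (low pressure on the left).
Rotating 090° by 90° clockwise gives 180° — the wind blows toward the south.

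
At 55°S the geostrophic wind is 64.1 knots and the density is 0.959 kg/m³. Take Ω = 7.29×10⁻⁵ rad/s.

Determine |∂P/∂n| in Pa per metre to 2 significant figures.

Coriolis parameter at 55°S:
f = 2Ω sin φ = 2 × 7.29×10⁻⁵ × sin 55° = 1.19×10⁻⁴ s⁻¹
Wind speed in SI: 64.1 knots = 33.0 m/s
Geostrophic balance rearranged: |∂P/∂n| = f ρ V_g
|∂P/∂n| = 1.19×10⁻⁴ × 0.959 × 33.0 = 3.78×10⁻³ Pa/m

3.8×10⁻³ Pa/m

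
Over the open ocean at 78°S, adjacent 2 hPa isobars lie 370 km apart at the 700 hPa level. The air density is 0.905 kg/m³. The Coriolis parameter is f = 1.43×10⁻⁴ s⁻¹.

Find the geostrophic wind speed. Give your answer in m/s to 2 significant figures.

4.2 m/s

Pressure gradient: |∂P/∂n| = 200 Pa / 370000 m = 5.41×10⁻⁴ Pa/m
Geostrophic balance (pressure-gradient force = Coriolis force):
V_g = (1/(fρ)) |∂P/∂n| = 5.41×10⁻⁴ / (1.43×10⁻⁴ × 0.905) = 4.18 m/s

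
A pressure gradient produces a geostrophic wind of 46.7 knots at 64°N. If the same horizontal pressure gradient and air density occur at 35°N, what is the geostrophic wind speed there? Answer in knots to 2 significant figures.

With the same pressure gradient and density, V_g ∝ 1/f ∝ 1/sin φ.
V₂ = V₁ · sin φ₁ / sin φ₂ = 46.7 × sin 64° / sin 35°
V₂ = 46.7 × 0.8988/0.5736 = 73 knots

73 knots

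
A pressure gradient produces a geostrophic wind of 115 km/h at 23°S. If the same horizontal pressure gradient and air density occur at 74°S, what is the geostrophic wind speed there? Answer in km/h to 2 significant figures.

With the same pressure gradient and density, V_g ∝ 1/f ∝ 1/sin φ.
V₂ = V₁ · sin φ₁ / sin φ₂ = 115 × sin 23° / sin 74°
V₂ = 115 × 0.3907/0.9613 = 47 km/h

47 km/h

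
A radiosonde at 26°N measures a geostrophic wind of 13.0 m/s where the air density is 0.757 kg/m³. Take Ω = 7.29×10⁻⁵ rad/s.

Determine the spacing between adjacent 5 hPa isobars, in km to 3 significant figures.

Coriolis parameter at 26°N:
f = 2Ω sin φ = 2 × 7.29×10⁻⁵ × sin 26° = 6.39×10⁻⁵ s⁻¹
Geostrophic balance rearranged: |∂P/∂n| = f ρ V_g
|∂P/∂n| = 6.39×10⁻⁵ × 0.757 × 13.0 = 6.29×10⁻⁴ Pa/m
Isobar spacing: Δn = ΔP/|∂P/∂n| = 500 Pa / 6.29×10⁻⁴ Pa/m = 794934 m ≈ 795 km

795 km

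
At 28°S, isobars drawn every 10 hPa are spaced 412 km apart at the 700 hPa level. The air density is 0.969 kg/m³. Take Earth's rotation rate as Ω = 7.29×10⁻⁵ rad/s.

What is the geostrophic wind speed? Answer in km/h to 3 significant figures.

Coriolis parameter at 28°S:
f = 2Ω sin φ = 2 × 7.29×10⁻⁵ × sin 28° = 6.84×10⁻⁵ s⁻¹
Pressure gradient: |∂P/∂n| = 1000 Pa / 412000 m = 2.43×10⁻³ Pa/m
Geostrophic balance (pressure-gradient force = Coriolis force):
V_g = (1/(fρ)) |∂P/∂n| = 2.43×10⁻³ / (6.84×10⁻⁵ × 0.969) = 36.6 m/s
Converting: 36.6 m/s × 3.6 = 132 km/h

132 km/h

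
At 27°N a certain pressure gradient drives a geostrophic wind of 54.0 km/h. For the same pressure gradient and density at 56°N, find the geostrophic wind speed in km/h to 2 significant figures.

30 km/h

With the same pressure gradient and density, V_g ∝ 1/f ∝ 1/sin φ.
V₂ = V₁ · sin φ₁ / sin φ₂ = 54.0 × sin 27° / sin 56°
V₂ = 54.0 × 0.4540/0.8290 = 30 km/h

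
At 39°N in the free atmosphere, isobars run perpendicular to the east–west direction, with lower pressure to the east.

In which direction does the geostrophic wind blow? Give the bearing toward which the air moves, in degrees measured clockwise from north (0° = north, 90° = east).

The pressure-gradient force points toward the east (bearing 090°).
Geostrophic balance: in the Northern Hemisphere the Coriolis force deflects motion to the right, so the geostrophic wind blows 90° to the right of the pressure-gradient force (low pressure on the left).
Rotating 090° by 90° clockwise gives 180° — the wind blows toward the south.

180°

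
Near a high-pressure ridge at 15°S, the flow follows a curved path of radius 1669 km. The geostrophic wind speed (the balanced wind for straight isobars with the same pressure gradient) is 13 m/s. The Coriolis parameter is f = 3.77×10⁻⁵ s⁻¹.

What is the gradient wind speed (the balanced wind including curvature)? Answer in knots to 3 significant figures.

35.7 knots

Around a high, pressure-gradient force acts outward with centrifugal, so Coriolis balances both:
fV = (1/ρ)|∂P/∂n| + V²/R  →  V² − fR·V + fR·V_g = 0
With fR = 3.77×10⁻⁵ × 1669×10³ m = 62.9 m/s:
V = [fR − √((fR)² − 4 fR V_g)]/2 = [62.9 − √(62.9² − 4×62.9×13)]/2 = 18.4 m/s
Supergeostrophic (V > V_g = 13 m/s), as expected around a high.
Converting: 18.4 m/s × 1.944 = 35.7 knots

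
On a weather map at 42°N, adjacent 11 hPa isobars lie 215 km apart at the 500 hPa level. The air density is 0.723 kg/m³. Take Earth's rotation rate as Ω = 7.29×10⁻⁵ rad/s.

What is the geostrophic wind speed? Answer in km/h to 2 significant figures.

260 km/h

Coriolis parameter at 42°N:
f = 2Ω sin φ = 2 × 7.29×10⁻⁵ × sin 42° = 9.76×10⁻⁵ s⁻¹
Pressure gradient: |∂P/∂n| = 1100 Pa / 215000 m = 5.12×10⁻³ Pa/m
Geostrophic balance (pressure-gradient force = Coriolis force):
V_g = (1/(fρ)) |∂P/∂n| = 5.12×10⁻³ / (9.76×10⁻⁵ × 0.723) = 72.5 m/s
Converting: 72.5 m/s × 3.6 = 260 km/h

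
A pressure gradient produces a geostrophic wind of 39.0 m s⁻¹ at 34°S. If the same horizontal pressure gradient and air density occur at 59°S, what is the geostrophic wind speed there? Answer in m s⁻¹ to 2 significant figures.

With the same pressure gradient and density, V_g ∝ 1/f ∝ 1/sin φ.
V₂ = V₁ · sin φ₁ / sin φ₂ = 39.0 × sin 34° / sin 59°
V₂ = 39.0 × 0.5592/0.8572 = 25 m s⁻¹

25 m s⁻¹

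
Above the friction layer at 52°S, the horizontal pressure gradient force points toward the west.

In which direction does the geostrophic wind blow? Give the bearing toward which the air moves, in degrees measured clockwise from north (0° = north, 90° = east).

180°

The pressure-gradient force points toward the west (bearing 270°).
Geostrophic balance: in the Southern Hemisphere the Coriolis force deflects motion to the left, so the geostrophic wind blows 90° to the left of the pressure-gradient force (low pressure on the right).
Rotating 270° by 90° counterclockwise gives 180° — the wind blows toward the south.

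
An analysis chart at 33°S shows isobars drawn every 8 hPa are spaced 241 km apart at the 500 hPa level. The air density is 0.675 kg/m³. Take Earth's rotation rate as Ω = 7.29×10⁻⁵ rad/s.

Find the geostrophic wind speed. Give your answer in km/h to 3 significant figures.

Coriolis parameter at 33°S:
f = 2Ω sin φ = 2 × 7.29×10⁻⁵ × sin 33° = 7.94×10⁻⁵ s⁻¹
Pressure gradient: |∂P/∂n| = 800 Pa / 241000 m = 3.32×10⁻³ Pa/m
Geostrophic balance (pressure-gradient force = Coriolis force):
V_g = (1/(fρ)) |∂P/∂n| = 3.32×10⁻³ / (7.94×10⁻⁵ × 0.675) = 61.9 m/s
Converting: 61.9 m/s × 3.6 = 223 km/h

223 km/h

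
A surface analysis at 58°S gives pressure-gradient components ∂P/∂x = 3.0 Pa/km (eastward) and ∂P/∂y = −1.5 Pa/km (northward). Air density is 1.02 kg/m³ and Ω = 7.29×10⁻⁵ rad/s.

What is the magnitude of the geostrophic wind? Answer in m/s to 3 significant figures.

Coriolis parameter at 58°S:
f = 2Ω sin φ = 2 × 7.29×10⁻⁵ × sin 58° = 1.24×10⁻⁴ s⁻¹
In the Southern Hemisphere f is negative: f = −1.24×10⁻⁴ s⁻¹.
Component geostrophic relations (x east, y north):
u_g = −(1/(fρ)) ∂P/∂y,  v_g = (1/(fρ)) ∂P/∂x
u_g = −(−1.5×10⁻³)/(−1.24×10⁻⁴ × 1.02) = −11.9 m/s;  v_g = (3.0×10⁻³)/(−1.24×10⁻⁴ × 1.02) = −23.8 m/s
|V_g| = √(u_g² + v_g²) = 26.6 m/s

26.6 m/s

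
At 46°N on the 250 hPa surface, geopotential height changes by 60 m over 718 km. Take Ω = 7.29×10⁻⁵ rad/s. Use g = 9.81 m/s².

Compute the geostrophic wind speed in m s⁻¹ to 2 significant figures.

Coriolis parameter at 46°N:
f = 2Ω sin φ = 2 × 7.29×10⁻⁵ × sin 46° = 1.05×10⁻⁴ s⁻¹
Height gradient: |∂Z/∂n| = 60 m / 718000 m = 8.36×10⁻⁵
On a pressure surface, geostrophic balance gives V_g = (g/f)|∂Z/∂n|:
V_g = 9.81 × 8.36×10⁻⁵ / 1.05×10⁻⁴ = 7.82 m/s

7.8 m s⁻¹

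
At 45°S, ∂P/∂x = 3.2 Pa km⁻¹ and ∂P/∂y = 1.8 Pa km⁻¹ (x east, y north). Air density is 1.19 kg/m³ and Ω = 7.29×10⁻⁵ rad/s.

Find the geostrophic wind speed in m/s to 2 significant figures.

Coriolis parameter at 45°S:
f = 2Ω sin φ = 2 × 7.29×10⁻⁵ × sin 45° = 1.03×10⁻⁴ s⁻¹
In the Southern Hemisphere f is negative: f = −1.03×10⁻⁴ s⁻¹.
Component geostrophic relations (x east, y north):
u_g = −(1/(fρ)) ∂P/∂y,  v_g = (1/(fρ)) ∂P/∂x
u_g = −(1.8×10⁻³)/(−1.03×10⁻⁴ × 1.19) = 14.7 m/s;  v_g = (3.2×10⁻³)/(−1.03×10⁻⁴ × 1.19) = −26.1 m/s
|V_g| = √(u_g² + v_g²) = 29.9 m/s

30 m/s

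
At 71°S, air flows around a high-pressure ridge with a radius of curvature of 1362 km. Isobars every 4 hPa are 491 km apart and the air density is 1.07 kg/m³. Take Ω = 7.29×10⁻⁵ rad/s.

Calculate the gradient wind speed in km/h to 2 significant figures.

Coriolis parameter at 71°S:
f = 2Ω sin φ = 2 × 7.29×10⁻⁵ × sin 71° = 1.38×10⁻⁴ s⁻¹
Pressure gradient: |∂P/∂n| = 400 Pa / 491000 m = 8.15×10⁻⁴ Pa/m
Geostrophic speed: V_g = |∂P/∂n|/(fρ) = 8.15×10⁻⁴/(1.38×10⁻⁴ × 1.07) = 5.52 m/s
Around a high, pressure-gradient force acts outward with centrifugal, so Coriolis balances both:
fV = (1/ρ)|∂P/∂n| + V²/R  →  V² − fR·V + fR·V_g = 0
With fR = 1.38×10⁻⁴ × 1362×10³ m = 188 m/s:
V = [fR − √((fR)² − 4 fR V_g)]/2 = [188 − √(188² − 4×188×5.52)]/2 = 5.7 m/s
Supergeostrophic (V > V_g = 5.52 m/s), as expected around a high.
Converting: 5.7 m/s × 3.6 = 21 km/h

21 km/h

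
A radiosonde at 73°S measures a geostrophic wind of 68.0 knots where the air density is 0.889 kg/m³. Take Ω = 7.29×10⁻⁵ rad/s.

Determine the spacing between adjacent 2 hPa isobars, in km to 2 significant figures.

Coriolis parameter at 73°S:
f = 2Ω sin φ = 2 × 7.29×10⁻⁵ × sin 73° = 1.39×10⁻⁴ s⁻¹
Wind speed in SI: 68.0 knots = 35.0 m/s
Geostrophic balance rearranged: |∂P/∂n| = f ρ V_g
|∂P/∂n| = 1.39×10⁻⁴ × 0.889 × 35.0 = 4.34×10⁻³ Pa/m
Isobar spacing: Δn = ΔP/|∂P/∂n| = 200 Pa / 4.34×10⁻³ Pa/m = 46124 m ≈ 46 km

46 km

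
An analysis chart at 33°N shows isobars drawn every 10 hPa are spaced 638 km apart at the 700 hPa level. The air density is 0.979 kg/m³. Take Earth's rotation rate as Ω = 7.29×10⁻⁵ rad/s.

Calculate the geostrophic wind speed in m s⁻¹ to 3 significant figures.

20.2 m s⁻¹

Coriolis parameter at 33°N:
f = 2Ω sin φ = 2 × 7.29×10⁻⁵ × sin 33° = 7.94×10⁻⁵ s⁻¹
Pressure gradient: |∂P/∂n| = 1000 Pa / 638000 m = 1.57×10⁻³ Pa/m
Geostrophic balance (pressure-gradient force = Coriolis force):
V_g = (1/(fρ)) |∂P/∂n| = 1.57×10⁻³ / (7.94×10⁻⁵ × 0.979) = 20.2 m/s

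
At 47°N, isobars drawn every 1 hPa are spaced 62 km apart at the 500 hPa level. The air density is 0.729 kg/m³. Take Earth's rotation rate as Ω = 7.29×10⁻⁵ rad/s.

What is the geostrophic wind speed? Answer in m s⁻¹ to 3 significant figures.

Coriolis parameter at 47°N:
f = 2Ω sin φ = 2 × 7.29×10⁻⁵ × sin 47° = 1.07×10⁻⁴ s⁻¹
Pressure gradient: |∂P/∂n| = 100 Pa / 62000 m = 1.61×10⁻³ Pa/m
Geostrophic balance (pressure-gradient force = Coriolis force):
V_g = (1/(fρ)) |∂P/∂n| = 1.61×10⁻³ / (1.07×10⁻⁴ × 0.729) = 20.7 m/s

20.7 m s⁻¹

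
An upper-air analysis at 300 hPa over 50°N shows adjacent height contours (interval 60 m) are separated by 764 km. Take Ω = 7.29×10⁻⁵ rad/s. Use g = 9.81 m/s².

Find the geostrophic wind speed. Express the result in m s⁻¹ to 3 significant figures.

6.90 m s⁻¹

Coriolis parameter at 50°N:
f = 2Ω sin φ = 2 × 7.29×10⁻⁵ × sin 50° = 1.12×10⁻⁴ s⁻¹
Height gradient: |∂Z/∂n| = 60 m / 764000 m = 7.85×10⁻⁵
On a pressure surface, geostrophic balance gives V_g = (g/f)|∂Z/∂n|:
V_g = 9.81 × 7.85×10⁻⁵ / 1.12×10⁻⁴ = 6.90 m/s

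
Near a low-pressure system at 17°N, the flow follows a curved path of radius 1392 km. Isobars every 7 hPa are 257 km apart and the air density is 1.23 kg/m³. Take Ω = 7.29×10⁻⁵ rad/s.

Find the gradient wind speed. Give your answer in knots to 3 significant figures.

Coriolis parameter at 17°N:
f = 2Ω sin φ = 2 × 7.29×10⁻⁵ × sin 17° = 4.26×10⁻⁵ s⁻¹
Pressure gradient: |∂P/∂n| = 700 Pa / 257000 m = 2.72×10⁻³ Pa/m
Geostrophic speed: V_g = |∂P/∂n|/(fρ) = 2.72×10⁻³/(4.26×10⁻⁵ × 1.23) = 51.9 m/s
Around a low, centrifugal force acts outward with Coriolis, so pressure-gradient force balances both:
(1/ρ)|∂P/∂n| = fV + V²/R  →  V² + fR·V − fR·V_g = 0
With fR = 4.26×10⁻⁵ × 1392×10³ m = 59.3 m/s:
V = [−fR + √((fR)² + 4 fR V_g)]/2 = [−59.3 + √(59.3² + 4×59.3×51.9)]/2 = 33.3 m/s
Subgeostrophic (V < V_g = 51.9 m/s), as expected around a low.
Converting: 33.3 m/s × 1.944 = 64.7 knots

64.7 knots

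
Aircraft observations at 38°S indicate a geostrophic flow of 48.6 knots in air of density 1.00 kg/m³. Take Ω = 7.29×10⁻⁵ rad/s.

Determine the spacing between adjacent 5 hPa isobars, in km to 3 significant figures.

Coriolis parameter at 38°S:
f = 2Ω sin φ = 2 × 7.29×10⁻⁵ × sin 38° = 8.98×10⁻⁵ s⁻¹
Wind speed in SI: 48.6 knots = 25.0 m/s
Geostrophic balance rearranged: |∂P/∂n| = f ρ V_g
|∂P/∂n| = 8.98×10⁻⁵ × 1.00 × 25.0 = 2.24×10⁻³ Pa/m
Isobar spacing: Δn = ΔP/|∂P/∂n| = 500 Pa / 2.24×10⁻³ Pa/m = 222790 m ≈ 223 km

223 km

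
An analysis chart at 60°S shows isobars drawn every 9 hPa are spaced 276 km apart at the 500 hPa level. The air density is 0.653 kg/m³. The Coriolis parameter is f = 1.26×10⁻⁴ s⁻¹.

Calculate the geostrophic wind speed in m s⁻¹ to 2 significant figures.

Pressure gradient: |∂P/∂n| = 900 Pa / 276000 m = 3.26×10⁻³ Pa/m
Geostrophic balance (pressure-gradient force = Coriolis force):
V_g = (1/(fρ)) |∂P/∂n| = 3.26×10⁻³ / (1.26×10⁻⁴ × 0.653) = 39.6 m/s

40 m s⁻¹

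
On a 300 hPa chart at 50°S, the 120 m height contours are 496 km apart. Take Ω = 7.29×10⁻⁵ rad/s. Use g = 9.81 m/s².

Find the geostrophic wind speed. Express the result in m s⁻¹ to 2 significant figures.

Coriolis parameter at 50°S:
f = 2Ω sin φ = 2 × 7.29×10⁻⁵ × sin 50° = 1.12×10⁻⁴ s⁻¹
Height gradient: |∂Z/∂n| = 120 m / 496000 m = 2.42×10⁻⁴
On a pressure surface, geostrophic balance gives V_g = (g/f)|∂Z/∂n|:
V_g = 9.81 × 2.42×10⁻⁴ / 1.12×10⁻⁴ = 21.2 m/s

21 m s⁻¹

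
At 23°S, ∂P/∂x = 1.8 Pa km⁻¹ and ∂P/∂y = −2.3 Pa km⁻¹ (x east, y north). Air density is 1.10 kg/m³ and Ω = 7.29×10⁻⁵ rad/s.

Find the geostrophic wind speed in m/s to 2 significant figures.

47 m/s

Coriolis parameter at 23°S:
f = 2Ω sin φ = 2 × 7.29×10⁻⁵ × sin 23° = 5.70×10⁻⁵ s⁻¹
In the Southern Hemisphere f is negative: f = −5.70×10⁻⁵ s⁻¹.
Component geostrophic relations (x east, y north):
u_g = −(1/(fρ)) ∂P/∂y,  v_g = (1/(fρ)) ∂P/∂x
u_g = −(−2.3×10⁻³)/(−5.70×10⁻⁵ × 1.10) = −36.7 m/s;  v_g = (1.8×10⁻³)/(−5.70×10⁻⁵ × 1.10) = −28.7 m/s
|V_g| = √(u_g² + v_g²) = 46.6 m/s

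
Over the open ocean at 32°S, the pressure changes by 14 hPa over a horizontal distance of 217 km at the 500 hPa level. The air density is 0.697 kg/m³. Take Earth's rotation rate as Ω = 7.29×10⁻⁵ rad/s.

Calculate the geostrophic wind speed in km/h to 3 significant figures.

431 km/h

Coriolis parameter at 32°S:
f = 2Ω sin φ = 2 × 7.29×10⁻⁵ × sin 32° = 7.73×10⁻⁵ s⁻¹
Pressure gradient: |∂P/∂n| = 1400 Pa / 217000 m = 6.45×10⁻³ Pa/m
Geostrophic balance (pressure-gradient force = Coriolis force):
V_g = (1/(fρ)) |∂P/∂n| = 6.45×10⁻³ / (7.73×10⁻⁵ × 0.697) = 120 m/s
Converting: 120 m/s × 3.6 = 431 km/h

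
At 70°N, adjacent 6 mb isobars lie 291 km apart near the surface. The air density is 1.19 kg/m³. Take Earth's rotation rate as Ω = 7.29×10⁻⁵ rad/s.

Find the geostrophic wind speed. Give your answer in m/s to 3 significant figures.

Coriolis parameter at 70°N:
f = 2Ω sin φ = 2 × 7.29×10⁻⁵ × sin 70° = 1.37×10⁻⁴ s⁻¹
Pressure gradient: |∂P/∂n| = 600 Pa / 291000 m = 2.06×10⁻³ Pa/m
Geostrophic balance (pressure-gradient force = Coriolis force):
V_g = (1/(fρ)) |∂P/∂n| = 2.06×10⁻³ / (1.37×10⁻⁴ × 1.19) = 12.6 m/s

12.6 m/s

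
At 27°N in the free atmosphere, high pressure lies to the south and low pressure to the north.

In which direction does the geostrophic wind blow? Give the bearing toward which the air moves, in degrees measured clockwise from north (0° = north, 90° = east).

090°

The pressure-gradient force points toward the north (bearing 000°).
Geostrophic balance: in the Northern Hemisphere the Coriolis force deflects motion to the right, so the geostrophic wind blows 90° to the right of the pressure-gradient force (low pressure on the left).
Rotating 000° by 90° clockwise gives 090° — the wind blows toward the east.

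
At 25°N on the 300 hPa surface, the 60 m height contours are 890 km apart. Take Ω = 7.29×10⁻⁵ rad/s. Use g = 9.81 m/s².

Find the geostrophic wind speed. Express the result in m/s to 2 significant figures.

Coriolis parameter at 25°N:
f = 2Ω sin φ = 2 × 7.29×10⁻⁵ × sin 25° = 6.16×10⁻⁵ s⁻¹
Height gradient: |∂Z/∂n| = 60 m / 890000 m = 6.74×10⁻⁵
On a pressure surface, geostrophic balance gives V_g = (g/f)|∂Z/∂n|:
V_g = 9.81 × 6.74×10⁻⁵ / 6.16×10⁻⁵ = 10.7 m/s

11 m/s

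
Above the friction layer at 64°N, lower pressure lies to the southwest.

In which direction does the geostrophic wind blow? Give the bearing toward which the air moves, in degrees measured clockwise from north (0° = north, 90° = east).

The pressure-gradient force points toward the southwest (bearing 225°).
Geostrophic balance: in the Northern Hemisphere the Coriolis force deflects motion to the right, so the geostrophic wind blows 90° to the right of the pressure-gradient force (low pressure on the left).
Rotating 225° by 90° clockwise gives 315° — the wind blows toward the northwest.

315°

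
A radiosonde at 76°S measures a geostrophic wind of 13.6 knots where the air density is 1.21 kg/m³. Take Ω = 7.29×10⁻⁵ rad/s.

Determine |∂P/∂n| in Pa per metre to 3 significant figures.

Coriolis parameter at 76°S:
f = 2Ω sin φ = 2 × 7.29×10⁻⁵ × sin 76° = 1.41×10⁻⁴ s⁻¹
Wind speed in SI: 13.6 knots = 7.00 m/s
Geostrophic balance rearranged: |∂P/∂n| = f ρ V_g
|∂P/∂n| = 1.41×10⁻⁴ × 1.21 × 7.00 = 1.20×10⁻³ Pa/m

1.20×10⁻³ Pa/m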